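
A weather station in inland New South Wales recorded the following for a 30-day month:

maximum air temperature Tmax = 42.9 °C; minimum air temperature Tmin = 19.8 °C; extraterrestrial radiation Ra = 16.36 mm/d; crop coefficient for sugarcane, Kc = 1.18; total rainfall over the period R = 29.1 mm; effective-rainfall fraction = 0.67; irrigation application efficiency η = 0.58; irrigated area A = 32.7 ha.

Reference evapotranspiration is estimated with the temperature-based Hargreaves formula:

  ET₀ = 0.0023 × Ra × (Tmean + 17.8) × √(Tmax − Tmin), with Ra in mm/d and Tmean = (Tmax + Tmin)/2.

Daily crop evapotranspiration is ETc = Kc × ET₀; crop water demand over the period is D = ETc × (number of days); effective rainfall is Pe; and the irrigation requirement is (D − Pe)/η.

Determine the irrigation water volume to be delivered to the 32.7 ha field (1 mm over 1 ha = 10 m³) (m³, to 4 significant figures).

Tmean = (42.9 + 19.8)/2 = 31.35 °C
ET₀ = 0.0023 × 16.36 × (31.35 + 17.8) × √23.1 = 0.0023 × 16.36 × 49.15 × 4.8062 = 8.8887 mm/d
ETc = Kc × ET₀ = 1.18 × 8.8887 = 10.4887 mm/d
Crop demand D = ETc × 30 d = 10.4887 × 30 = 314.661 mm
Pe = 0.67 × 29.1 = 19.497 mm
D − Pe = 314.661 − 19.497 = 295.164 mm
Gross irrigation = 295.164 / 0.58 = 508.903 mm
Volume = 508.903 mm × 32.7 ha × 10 = 166411.3 m³

166400 m³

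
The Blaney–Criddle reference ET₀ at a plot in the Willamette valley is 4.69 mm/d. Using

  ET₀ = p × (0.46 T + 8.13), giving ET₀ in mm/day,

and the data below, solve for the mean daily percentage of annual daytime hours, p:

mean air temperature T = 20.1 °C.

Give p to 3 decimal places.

p = ET₀ / (0.46 T + 8.13) = 4.69 / (0.46 × 20.1 + 8.13) = 4.69 / 17.376 = 0.2699

0.270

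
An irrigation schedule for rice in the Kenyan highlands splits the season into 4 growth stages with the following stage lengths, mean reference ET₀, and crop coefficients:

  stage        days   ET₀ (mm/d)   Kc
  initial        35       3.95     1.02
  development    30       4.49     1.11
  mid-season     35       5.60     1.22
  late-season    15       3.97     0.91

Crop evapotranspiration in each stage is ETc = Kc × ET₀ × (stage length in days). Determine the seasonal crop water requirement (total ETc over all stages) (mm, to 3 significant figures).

initial: 1.02 × 3.95 × 35 = 141.02 mm
development: 1.11 × 4.49 × 30 = 149.52 mm
mid-season: 1.22 × 5.60 × 35 = 239.12 mm
late-season: 0.91 × 3.97 × 15 = 54.19 mm
Seasonal total = 583.85 mm

584 mm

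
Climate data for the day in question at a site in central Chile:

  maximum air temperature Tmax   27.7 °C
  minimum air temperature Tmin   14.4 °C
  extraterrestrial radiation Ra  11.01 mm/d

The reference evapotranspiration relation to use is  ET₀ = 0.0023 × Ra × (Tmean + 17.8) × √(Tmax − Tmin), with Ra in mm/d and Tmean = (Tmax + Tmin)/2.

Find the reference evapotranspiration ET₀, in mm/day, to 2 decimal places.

Tmean = (27.7 + 14.4)/2 = 21.05 °C
ET₀ = 0.0023 × 11.01 × (21.05 + 17.8) × √13.3 = 0.0023 × 11.01 × 38.85 × 3.6469 = 3.5878 mm/d

3.59 mm/day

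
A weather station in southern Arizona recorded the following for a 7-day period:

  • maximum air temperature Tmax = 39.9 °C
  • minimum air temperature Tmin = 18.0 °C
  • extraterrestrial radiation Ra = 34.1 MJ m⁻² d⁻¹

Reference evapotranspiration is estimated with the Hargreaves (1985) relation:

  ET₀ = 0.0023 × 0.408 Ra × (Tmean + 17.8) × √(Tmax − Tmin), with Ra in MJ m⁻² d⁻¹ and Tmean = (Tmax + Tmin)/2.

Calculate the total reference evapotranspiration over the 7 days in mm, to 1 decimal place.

Tmean = (39.9 + 18.0)/2 = 28.95 °C
0.408 Ra = 0.408 × 34.1 = 13.9128 mm/d equivalent
ET₀ = 0.0023 × 13.9128 × (28.95 + 17.8) × √21.9 = 0.0023 × 13.9128 × 46.75 × 4.6797 = 7.0007 mm/d
Over 7 days: 7.0007 × 7 = 49.005 mm

49.0 mm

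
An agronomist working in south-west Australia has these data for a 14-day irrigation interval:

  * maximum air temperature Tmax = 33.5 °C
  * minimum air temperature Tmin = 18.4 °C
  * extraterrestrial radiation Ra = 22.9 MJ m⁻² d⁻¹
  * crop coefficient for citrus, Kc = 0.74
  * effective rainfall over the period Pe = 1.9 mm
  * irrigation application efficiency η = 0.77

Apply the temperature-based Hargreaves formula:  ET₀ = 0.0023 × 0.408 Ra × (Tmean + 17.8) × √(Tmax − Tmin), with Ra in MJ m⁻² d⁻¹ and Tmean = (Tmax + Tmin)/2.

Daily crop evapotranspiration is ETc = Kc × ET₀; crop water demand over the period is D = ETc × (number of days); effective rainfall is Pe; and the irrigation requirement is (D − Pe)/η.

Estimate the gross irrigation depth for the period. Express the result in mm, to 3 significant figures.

46.7 mm

Tmean = (33.5 + 18.4)/2 = 25.95 °C
0.408 Ra = 0.408 × 22.9 = 9.3432 mm/d equivalent
ET₀ = 0.0023 × 9.3432 × (25.95 + 17.8) × √15.1 = 0.0023 × 9.3432 × 43.75 × 3.8859 = 3.6534 mm/d
ETc = Kc × ET₀ = 0.74 × 3.6534 = 2.7035 mm/d
Crop demand D = ETc × 14 d = 2.7035 × 14 = 37.849 mm
D − Pe = 37.849 − 1.9 = 35.949 mm
Gross irrigation = 35.949 / 0.77 = 46.687 mm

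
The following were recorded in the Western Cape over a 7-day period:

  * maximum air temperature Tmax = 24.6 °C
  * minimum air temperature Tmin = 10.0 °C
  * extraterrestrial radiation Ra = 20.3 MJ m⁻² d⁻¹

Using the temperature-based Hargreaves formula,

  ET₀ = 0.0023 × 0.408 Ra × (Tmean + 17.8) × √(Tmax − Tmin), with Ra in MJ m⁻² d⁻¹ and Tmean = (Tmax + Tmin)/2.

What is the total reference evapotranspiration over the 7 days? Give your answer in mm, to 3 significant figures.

17.9 mm

Tmean = (24.6 + 10.0)/2 = 17.30 °C
0.408 Ra = 0.408 × 20.3 = 8.2824 mm/d equivalent
ET₀ = 0.0023 × 8.2824 × (17.30 + 17.8) × √14.6 = 0.0023 × 8.2824 × 35.10 × 3.8210 = 2.5549 mm/d
Over 7 days: 2.5549 × 7 = 17.884 mm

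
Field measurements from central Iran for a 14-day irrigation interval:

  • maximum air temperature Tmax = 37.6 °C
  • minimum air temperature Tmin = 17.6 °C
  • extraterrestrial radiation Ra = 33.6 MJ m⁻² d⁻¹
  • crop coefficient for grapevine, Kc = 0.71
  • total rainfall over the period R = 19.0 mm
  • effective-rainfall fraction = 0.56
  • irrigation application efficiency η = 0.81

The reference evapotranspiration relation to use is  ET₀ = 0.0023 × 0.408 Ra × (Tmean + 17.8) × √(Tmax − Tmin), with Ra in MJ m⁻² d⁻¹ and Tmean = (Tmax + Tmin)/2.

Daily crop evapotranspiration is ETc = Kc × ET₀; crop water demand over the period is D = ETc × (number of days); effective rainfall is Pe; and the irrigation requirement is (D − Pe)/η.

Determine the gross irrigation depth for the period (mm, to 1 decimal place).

Tmean = (37.6 + 17.6)/2 = 27.60 °C
0.408 Ra = 0.408 × 33.6 = 13.7088 mm/d equivalent
ET₀ = 0.0023 × 13.7088 × (27.60 + 17.8) × √20.0 = 0.0023 × 13.7088 × 45.40 × 4.4721 = 6.4017 mm/d
ETc = Kc × ET₀ = 0.71 × 6.4017 = 4.5452 mm/d
Crop demand D = ETc × 14 d = 4.5452 × 14 = 63.633 mm
Pe = 0.56 × 19.0 = 10.640 mm
D − Pe = 63.633 − 10.640 = 52.993 mm
Gross irrigation = 52.993 / 0.81 = 65.423 mm

65.4 mm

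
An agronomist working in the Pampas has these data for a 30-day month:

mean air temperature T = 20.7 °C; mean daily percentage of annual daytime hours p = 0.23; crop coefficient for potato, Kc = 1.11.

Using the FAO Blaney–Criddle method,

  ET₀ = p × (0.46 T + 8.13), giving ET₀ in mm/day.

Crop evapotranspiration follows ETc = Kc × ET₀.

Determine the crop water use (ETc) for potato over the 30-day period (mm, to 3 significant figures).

135 mm

ET₀ = 0.23 × (0.46 × 20.7 + 8.13) = 0.23 × 17.652 = 4.0600 mm/d
ETc = Kc × ET₀ = 1.11 × 4.0600 = 4.5066 mm/d
Over 30 days: 4.5066 × 30 = 135.198 mm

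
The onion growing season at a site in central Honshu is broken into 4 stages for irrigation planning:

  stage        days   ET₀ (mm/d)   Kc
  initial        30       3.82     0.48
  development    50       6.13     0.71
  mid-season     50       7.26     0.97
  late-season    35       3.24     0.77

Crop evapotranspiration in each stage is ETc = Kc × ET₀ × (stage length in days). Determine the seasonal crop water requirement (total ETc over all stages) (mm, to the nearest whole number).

initial: 0.48 × 3.82 × 30 = 55.01 mm
development: 0.71 × 6.13 × 50 = 217.62 mm
mid-season: 0.97 × 7.26 × 50 = 352.11 mm
late-season: 0.77 × 3.24 × 35 = 87.32 mm
Seasonal total = 712.06 mm

712 mm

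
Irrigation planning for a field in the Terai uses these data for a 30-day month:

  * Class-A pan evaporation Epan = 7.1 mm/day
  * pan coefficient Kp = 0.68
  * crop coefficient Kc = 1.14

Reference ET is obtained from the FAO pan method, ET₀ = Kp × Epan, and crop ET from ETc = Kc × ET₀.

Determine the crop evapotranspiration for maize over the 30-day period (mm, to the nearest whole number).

165 mm

ET₀ = 0.68 × 7.1 = 4.8280 mm/d
ETc = Kc × ET₀ = 1.14 × 4.8280 = 5.5039 mm/d
Over 30 days: 5.5039 × 30 = 165.117 mm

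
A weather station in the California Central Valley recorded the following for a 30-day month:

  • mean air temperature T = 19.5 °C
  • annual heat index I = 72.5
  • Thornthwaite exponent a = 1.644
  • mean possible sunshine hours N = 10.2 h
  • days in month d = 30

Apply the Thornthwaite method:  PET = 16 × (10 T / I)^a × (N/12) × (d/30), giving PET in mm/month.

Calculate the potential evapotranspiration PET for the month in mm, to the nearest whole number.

69 mm

10T/I = 10 × 19.5 / 72.5 = 2.6897
(10T/I)^a = 2.6897^1.644 = 5.0867
Uncorrected PET = 16 × 5.0867 = 81.387 mm
Correction = (N/12)(d/30) = (10.2/12)(30/30) = 0.8500
PET = 81.387 × 0.8500 = 69.179 mm/month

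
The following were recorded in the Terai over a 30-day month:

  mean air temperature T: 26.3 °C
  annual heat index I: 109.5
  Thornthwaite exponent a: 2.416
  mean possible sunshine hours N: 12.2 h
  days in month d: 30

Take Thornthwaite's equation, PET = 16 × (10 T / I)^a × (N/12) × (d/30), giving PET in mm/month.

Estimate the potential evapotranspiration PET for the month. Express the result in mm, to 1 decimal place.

10T/I = 10 × 26.3 / 109.5 = 2.4018
(10T/I)^a = 2.4018^2.416 = 8.3057
Uncorrected PET = 16 × 8.3057 = 132.891 mm
Correction = (N/12)(d/30) = (12.2/12)(30/30) = 1.0167
PET = 132.891 × 1.0167 = 135.110 mm/month

135.1 mm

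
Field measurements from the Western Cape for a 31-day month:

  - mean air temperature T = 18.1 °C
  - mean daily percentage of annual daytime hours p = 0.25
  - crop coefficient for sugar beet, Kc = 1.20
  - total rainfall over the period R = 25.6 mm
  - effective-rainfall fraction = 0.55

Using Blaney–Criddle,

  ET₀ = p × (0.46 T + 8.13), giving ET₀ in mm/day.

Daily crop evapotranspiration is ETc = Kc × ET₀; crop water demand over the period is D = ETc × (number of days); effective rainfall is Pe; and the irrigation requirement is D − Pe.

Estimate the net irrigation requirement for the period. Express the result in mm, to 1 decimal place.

ET₀ = 0.25 × (0.46 × 18.1 + 8.13) = 0.25 × 16.456 = 4.1140 mm/d
ETc = Kc × ET₀ = 1.20 × 4.1140 = 4.9368 mm/d
Crop demand D = ETc × 31 d = 4.9368 × 31 = 153.041 mm
Pe = 0.55 × 25.6 = 14.080 mm
D − Pe = 153.041 − 14.080 = 138.961 mm

139.0 mm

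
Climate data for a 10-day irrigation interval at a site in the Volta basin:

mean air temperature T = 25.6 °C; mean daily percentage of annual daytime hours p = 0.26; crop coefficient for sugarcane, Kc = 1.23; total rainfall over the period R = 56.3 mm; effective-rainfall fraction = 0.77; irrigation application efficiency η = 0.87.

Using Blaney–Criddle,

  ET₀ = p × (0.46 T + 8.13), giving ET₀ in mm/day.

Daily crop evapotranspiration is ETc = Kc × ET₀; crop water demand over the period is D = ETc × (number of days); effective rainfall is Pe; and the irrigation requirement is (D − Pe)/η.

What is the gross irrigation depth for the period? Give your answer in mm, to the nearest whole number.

23 mm

ET₀ = 0.26 × (0.46 × 25.6 + 8.13) = 0.26 × 19.906 = 5.1756 mm/d
ETc = Kc × ET₀ = 1.23 × 5.1756 = 6.3660 mm/d
Crop demand D = ETc × 10 d = 6.3660 × 10 = 63.660 mm
Pe = 0.77 × 56.3 = 43.351 mm
D − Pe = 63.660 − 43.351 = 20.309 mm
Gross irrigation = 20.309 / 0.87 = 23.344 mm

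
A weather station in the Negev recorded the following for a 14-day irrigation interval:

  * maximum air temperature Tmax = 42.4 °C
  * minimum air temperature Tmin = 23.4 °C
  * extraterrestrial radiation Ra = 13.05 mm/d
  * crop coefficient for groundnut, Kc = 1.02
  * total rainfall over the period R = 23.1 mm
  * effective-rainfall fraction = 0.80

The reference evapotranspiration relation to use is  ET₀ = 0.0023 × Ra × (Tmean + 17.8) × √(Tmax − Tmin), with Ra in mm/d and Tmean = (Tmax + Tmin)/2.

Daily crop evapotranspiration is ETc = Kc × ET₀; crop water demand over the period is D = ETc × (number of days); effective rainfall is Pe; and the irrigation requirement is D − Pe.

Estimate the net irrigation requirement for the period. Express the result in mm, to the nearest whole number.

76 mm

Tmean = (42.4 + 23.4)/2 = 32.90 °C
ET₀ = 0.0023 × 13.05 × (32.90 + 17.8) × √19.0 = 0.0023 × 13.05 × 50.70 × 4.3589 = 6.6332 mm/d
ETc = Kc × ET₀ = 1.02 × 6.6332 = 6.7659 mm/d
Crop demand D = ETc × 14 d = 6.7659 × 14 = 94.723 mm
Pe = 0.80 × 23.1 = 18.480 mm
D − Pe = 94.723 − 18.480 = 76.243 mm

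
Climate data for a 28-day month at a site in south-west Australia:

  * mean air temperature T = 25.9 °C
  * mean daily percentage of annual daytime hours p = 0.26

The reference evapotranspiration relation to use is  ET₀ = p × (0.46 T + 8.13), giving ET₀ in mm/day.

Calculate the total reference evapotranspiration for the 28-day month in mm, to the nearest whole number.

146 mm

ET₀ = 0.26 × (0.46 × 25.9 + 8.13) = 0.26 × 20.044 = 5.2114 mm/d
Monthly total = 5.2114 × 28 = 145.919 mm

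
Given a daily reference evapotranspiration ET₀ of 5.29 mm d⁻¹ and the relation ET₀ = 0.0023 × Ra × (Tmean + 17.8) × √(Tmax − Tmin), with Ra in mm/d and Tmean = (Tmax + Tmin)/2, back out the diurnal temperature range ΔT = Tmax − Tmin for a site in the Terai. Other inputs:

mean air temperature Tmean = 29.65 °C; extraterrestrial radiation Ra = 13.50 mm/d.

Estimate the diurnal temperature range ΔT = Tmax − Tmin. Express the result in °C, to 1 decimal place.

√ΔT = ET₀ / [0.0023 × Ra × (Tmean+17.8)] = 5.29 / (0.0023 × 13.50 × 47.45) = 3.5905
ΔT = 3.5905² = 12.892 °C

12.9 °C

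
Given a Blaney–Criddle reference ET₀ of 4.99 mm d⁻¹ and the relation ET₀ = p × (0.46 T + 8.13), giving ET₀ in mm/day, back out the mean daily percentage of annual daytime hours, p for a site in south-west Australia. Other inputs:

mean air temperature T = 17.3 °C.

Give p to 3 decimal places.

0.310

p = ET₀ / (0.46 T + 8.13) = 4.99 / (0.46 × 17.3 + 8.13) = 4.99 / 16.088 = 0.3102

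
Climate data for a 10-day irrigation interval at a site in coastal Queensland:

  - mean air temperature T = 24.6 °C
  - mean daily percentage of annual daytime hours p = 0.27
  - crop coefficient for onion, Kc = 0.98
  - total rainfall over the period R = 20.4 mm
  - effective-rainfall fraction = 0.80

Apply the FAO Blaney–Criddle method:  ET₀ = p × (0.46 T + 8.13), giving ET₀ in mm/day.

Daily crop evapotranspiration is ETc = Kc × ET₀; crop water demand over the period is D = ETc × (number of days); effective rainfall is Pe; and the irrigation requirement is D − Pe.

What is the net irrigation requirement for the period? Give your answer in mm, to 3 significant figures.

35.1 mm

ET₀ = 0.27 × (0.46 × 24.6 + 8.13) = 0.27 × 19.446 = 5.2504 mm/d
ETc = Kc × ET₀ = 0.98 × 5.2504 = 5.1454 mm/d
Crop demand D = ETc × 10 d = 5.1454 × 10 = 51.454 mm
Pe = 0.80 × 20.4 = 16.320 mm
D − Pe = 51.454 − 16.320 = 35.134 mm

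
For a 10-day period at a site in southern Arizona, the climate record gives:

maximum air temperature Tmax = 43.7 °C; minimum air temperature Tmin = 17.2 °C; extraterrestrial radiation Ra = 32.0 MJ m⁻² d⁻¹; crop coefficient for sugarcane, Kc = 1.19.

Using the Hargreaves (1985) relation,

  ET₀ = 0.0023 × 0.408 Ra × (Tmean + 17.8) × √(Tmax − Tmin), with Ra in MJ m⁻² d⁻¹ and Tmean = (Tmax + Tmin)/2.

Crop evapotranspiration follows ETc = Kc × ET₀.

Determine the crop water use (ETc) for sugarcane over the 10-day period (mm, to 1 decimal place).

88.8 mm

Tmean = (43.7 + 17.2)/2 = 30.45 °C
0.408 Ra = 0.408 × 32.0 = 13.0560 mm/d equivalent
ET₀ = 0.0023 × 13.0560 × (30.45 + 17.8) × √26.5 = 0.0023 × 13.0560 × 48.25 × 5.1478 = 7.4586 mm/d
ETc = Kc × ET₀ = 1.19 × 7.4586 = 8.8757 mm/d
Over 10 days: 8.8757 × 10 = 88.757 mm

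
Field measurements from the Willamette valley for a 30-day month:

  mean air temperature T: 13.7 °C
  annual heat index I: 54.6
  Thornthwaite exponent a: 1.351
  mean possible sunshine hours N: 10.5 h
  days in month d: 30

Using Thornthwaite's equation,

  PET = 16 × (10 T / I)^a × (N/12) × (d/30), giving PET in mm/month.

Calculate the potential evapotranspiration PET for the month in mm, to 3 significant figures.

48.5 mm

10T/I = 10 × 13.7 / 54.6 = 2.5092
(10T/I)^a = 2.5092^1.351 = 3.4655
Uncorrected PET = 16 × 3.4655 = 55.448 mm
Correction = (N/12)(d/30) = (10.5/12)(30/30) = 0.8750
PET = 55.448 × 0.8750 = 48.517 mm/month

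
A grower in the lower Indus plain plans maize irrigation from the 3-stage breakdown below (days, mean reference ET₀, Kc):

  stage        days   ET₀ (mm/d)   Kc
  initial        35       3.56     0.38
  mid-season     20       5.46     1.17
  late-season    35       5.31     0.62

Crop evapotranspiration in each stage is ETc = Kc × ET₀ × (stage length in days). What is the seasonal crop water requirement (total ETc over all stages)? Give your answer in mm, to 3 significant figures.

initial: 0.38 × 3.56 × 35 = 47.35 mm
mid-season: 1.17 × 5.46 × 20 = 127.76 mm
late-season: 0.62 × 5.31 × 35 = 115.23 mm
Seasonal total = 290.34 mm

290 mm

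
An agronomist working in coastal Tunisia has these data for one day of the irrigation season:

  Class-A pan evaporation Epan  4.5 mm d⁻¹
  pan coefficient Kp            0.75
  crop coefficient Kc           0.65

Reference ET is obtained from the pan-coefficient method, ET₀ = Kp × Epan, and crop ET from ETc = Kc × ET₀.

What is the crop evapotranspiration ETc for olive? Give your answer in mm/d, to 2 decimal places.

ET₀ = 0.75 × 4.5 = 3.3750 mm/d
ETc = Kc × ET₀ = 0.65 × 3.3750 = 2.1938 mm/d

2.19 mm/d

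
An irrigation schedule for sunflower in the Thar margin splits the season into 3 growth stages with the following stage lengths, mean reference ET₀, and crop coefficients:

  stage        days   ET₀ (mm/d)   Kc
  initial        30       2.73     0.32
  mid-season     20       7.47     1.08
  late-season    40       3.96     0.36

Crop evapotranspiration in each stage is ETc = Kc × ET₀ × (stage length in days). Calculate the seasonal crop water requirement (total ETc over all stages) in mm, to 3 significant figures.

245 mm

initial: 0.32 × 2.73 × 30 = 26.21 mm
mid-season: 1.08 × 7.47 × 20 = 161.35 mm
late-season: 0.36 × 3.96 × 40 = 57.02 mm
Seasonal total = 244.58 mm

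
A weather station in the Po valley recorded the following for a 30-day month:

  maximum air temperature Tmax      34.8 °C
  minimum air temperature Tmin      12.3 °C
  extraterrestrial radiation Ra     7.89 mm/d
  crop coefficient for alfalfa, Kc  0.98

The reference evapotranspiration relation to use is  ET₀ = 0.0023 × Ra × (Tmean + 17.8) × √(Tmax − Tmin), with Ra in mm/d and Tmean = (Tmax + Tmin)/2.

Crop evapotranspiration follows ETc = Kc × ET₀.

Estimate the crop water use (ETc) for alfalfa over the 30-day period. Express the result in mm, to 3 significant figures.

105 mm

Tmean = (34.8 + 12.3)/2 = 23.55 °C
ET₀ = 0.0023 × 7.89 × (23.55 + 17.8) × √22.5 = 0.0023 × 7.89 × 41.35 × 4.7434 = 3.5593 mm/d
ETc = Kc × ET₀ = 0.98 × 3.5593 = 3.4881 mm/d
Over 30 days: 3.4881 × 30 = 104.643 mm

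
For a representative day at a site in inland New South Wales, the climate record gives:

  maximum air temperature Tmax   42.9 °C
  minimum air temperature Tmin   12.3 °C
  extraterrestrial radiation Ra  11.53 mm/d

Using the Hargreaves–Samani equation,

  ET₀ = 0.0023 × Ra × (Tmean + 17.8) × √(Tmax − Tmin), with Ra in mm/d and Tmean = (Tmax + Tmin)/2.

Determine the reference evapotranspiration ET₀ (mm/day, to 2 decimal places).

6.66 mm/day

Tmean = (42.9 + 12.3)/2 = 27.60 °C
ET₀ = 0.0023 × 11.53 × (27.60 + 17.8) × √30.6 = 0.0023 × 11.53 × 45.40 × 5.5317 = 6.6600 mm/d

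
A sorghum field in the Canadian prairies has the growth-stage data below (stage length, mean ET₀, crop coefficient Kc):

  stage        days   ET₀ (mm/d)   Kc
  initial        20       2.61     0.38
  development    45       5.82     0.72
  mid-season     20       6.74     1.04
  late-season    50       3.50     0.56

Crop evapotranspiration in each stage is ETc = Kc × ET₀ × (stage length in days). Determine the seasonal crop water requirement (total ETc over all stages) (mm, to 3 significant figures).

447 mm

initial: 0.38 × 2.61 × 20 = 19.84 mm
development: 0.72 × 5.82 × 45 = 188.57 mm
mid-season: 1.04 × 6.74 × 20 = 140.19 mm
late-season: 0.56 × 3.50 × 50 = 98.00 mm
Seasonal total = 446.60 mm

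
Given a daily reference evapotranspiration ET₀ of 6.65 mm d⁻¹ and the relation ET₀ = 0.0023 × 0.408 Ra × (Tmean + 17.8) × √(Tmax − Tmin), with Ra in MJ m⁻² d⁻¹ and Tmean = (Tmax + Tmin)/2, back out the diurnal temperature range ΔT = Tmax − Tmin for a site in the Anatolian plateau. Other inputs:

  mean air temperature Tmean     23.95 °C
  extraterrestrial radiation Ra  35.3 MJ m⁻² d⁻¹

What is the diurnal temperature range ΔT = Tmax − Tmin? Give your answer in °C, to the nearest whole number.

√ΔT = ET₀ / [0.0023 × 0.408 × Ra × (Tmean+17.8)] = 6.65 / (0.0023 × 14.4024 × 41.75) = 4.8084
ΔT = 4.8084² = 23.121 °C

23 °C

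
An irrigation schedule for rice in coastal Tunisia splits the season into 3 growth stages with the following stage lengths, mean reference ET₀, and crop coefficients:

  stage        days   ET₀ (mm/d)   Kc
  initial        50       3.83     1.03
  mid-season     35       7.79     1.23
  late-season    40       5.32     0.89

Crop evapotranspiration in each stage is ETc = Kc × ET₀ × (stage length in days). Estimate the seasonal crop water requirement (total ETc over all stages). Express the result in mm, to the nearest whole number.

722 mm

initial: 1.03 × 3.83 × 50 = 197.25 mm
mid-season: 1.23 × 7.79 × 35 = 335.36 mm
late-season: 0.89 × 5.32 × 40 = 189.39 mm
Seasonal total = 722.00 mm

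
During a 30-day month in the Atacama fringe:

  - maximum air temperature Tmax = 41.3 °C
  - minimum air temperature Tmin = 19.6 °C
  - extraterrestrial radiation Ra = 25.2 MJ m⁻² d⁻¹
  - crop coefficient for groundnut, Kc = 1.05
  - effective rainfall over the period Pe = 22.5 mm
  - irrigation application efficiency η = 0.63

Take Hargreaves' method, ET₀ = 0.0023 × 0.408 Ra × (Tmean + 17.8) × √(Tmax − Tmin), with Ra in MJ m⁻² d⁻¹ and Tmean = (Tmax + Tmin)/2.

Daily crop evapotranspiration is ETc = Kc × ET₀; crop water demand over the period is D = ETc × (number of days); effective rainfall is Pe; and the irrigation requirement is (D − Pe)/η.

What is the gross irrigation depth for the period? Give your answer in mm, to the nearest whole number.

230 mm

Tmean = (41.3 + 19.6)/2 = 30.45 °C
0.408 Ra = 0.408 × 25.2 = 10.2816 mm/d equivalent
ET₀ = 0.0023 × 10.2816 × (30.45 + 17.8) × √21.7 = 0.0023 × 10.2816 × 48.25 × 4.6583 = 5.3151 mm/d
ETc = Kc × ET₀ = 1.05 × 5.3151 = 5.5809 mm/d
Crop demand D = ETc × 30 d = 5.5809 × 30 = 167.427 mm
D − Pe = 167.427 − 22.5 = 144.927 mm
Gross irrigation = 144.927 / 0.63 = 230.043 mm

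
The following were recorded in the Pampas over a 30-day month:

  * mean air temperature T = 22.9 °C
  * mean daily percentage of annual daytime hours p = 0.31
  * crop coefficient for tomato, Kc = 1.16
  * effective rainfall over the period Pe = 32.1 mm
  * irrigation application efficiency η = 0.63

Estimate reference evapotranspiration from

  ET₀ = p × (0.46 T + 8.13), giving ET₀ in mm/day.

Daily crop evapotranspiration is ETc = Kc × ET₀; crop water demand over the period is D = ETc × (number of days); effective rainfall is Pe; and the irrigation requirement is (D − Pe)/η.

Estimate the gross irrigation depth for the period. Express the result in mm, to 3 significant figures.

269 mm

ET₀ = 0.31 × (0.46 × 22.9 + 8.13) = 0.31 × 18.664 = 5.7858 mm/d
ETc = Kc × ET₀ = 1.16 × 5.7858 = 6.7115 mm/d
Crop demand D = ETc × 30 d = 6.7115 × 30 = 201.345 mm
D − Pe = 201.345 − 32.1 = 169.245 mm
Gross irrigation = 169.245 / 0.63 = 268.643 mm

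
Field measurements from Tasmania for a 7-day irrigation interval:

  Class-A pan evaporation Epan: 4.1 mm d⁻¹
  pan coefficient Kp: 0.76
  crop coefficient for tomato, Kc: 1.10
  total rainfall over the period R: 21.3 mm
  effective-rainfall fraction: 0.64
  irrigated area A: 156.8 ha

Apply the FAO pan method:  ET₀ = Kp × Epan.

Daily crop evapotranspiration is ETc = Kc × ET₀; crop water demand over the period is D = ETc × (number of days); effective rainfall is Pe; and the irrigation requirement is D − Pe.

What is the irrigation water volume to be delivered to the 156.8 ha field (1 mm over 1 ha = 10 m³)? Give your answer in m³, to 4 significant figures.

ET₀ = 0.76 × 4.1 = 3.1160 mm/d
ETc = Kc × ET₀ = 1.10 × 3.1160 = 3.4276 mm/d
Crop demand D = ETc × 7 d = 3.4276 × 7 = 23.993 mm
Pe = 0.64 × 21.3 = 13.632 mm
D − Pe = 23.993 − 13.632 = 10.361 mm
Volume = 10.361 mm × 156.8 ha × 10 = 16246.0 m³

16250 m³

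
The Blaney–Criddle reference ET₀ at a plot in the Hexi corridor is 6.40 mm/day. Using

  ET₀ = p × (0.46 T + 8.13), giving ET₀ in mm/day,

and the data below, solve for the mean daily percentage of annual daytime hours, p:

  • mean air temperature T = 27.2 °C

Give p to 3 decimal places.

p = ET₀ / (0.46 T + 8.13) = 6.40 / (0.46 × 27.2 + 8.13) = 6.40 / 20.642 = 0.3100

0.310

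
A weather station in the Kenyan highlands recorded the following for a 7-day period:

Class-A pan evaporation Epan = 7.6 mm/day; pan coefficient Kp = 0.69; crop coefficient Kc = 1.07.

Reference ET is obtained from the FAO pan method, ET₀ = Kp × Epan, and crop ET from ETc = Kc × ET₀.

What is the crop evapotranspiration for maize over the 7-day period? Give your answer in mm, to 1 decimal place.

ET₀ = 0.69 × 7.6 = 5.2440 mm/d
ETc = Kc × ET₀ = 1.07 × 5.2440 = 5.6111 mm/d
Over 7 days: 5.6111 × 7 = 39.278 mm

39.3 mm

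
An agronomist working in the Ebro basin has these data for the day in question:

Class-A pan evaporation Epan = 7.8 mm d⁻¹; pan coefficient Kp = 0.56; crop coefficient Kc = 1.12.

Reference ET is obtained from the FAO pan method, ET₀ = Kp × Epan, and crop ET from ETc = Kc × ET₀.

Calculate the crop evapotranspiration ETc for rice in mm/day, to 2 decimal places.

ET₀ = 0.56 × 7.8 = 4.3680 mm/d
ETc = Kc × ET₀ = 1.12 × 4.3680 = 4.8922 mm/d

4.89 mm/day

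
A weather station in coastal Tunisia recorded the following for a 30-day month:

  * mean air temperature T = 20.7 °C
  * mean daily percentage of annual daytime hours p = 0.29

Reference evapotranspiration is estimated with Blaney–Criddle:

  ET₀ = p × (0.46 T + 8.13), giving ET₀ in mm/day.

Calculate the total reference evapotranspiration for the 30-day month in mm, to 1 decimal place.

ET₀ = 0.29 × (0.46 × 20.7 + 8.13) = 0.29 × 17.652 = 5.1191 mm/d
Monthly total = 5.1191 × 30 = 153.573 mm

153.6 mm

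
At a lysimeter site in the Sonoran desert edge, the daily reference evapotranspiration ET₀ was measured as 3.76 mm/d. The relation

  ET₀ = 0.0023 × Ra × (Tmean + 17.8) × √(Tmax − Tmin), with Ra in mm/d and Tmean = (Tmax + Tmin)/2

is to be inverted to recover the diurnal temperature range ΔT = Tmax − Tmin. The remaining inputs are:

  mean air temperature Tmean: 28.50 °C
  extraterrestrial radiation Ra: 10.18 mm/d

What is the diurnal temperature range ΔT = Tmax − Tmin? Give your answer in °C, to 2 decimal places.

√ΔT = ET₀ / [0.0023 × Ra × (Tmean+17.8)] = 3.76 / (0.0023 × 10.18 × 46.30) = 3.4684
ΔT = 3.4684² = 12.030 °C

12.03 °C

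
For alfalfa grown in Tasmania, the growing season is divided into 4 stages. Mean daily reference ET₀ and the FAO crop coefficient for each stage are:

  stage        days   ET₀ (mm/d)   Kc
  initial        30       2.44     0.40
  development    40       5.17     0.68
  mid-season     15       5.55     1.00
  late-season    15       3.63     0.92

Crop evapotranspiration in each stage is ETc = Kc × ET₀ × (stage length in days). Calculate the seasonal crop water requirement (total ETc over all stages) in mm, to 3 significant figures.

303 mm

initial: 0.40 × 2.44 × 30 = 29.28 mm
development: 0.68 × 5.17 × 40 = 140.62 mm
mid-season: 1.00 × 5.55 × 15 = 83.25 mm
late-season: 0.92 × 3.63 × 15 = 50.09 mm
Seasonal total = 303.24 mm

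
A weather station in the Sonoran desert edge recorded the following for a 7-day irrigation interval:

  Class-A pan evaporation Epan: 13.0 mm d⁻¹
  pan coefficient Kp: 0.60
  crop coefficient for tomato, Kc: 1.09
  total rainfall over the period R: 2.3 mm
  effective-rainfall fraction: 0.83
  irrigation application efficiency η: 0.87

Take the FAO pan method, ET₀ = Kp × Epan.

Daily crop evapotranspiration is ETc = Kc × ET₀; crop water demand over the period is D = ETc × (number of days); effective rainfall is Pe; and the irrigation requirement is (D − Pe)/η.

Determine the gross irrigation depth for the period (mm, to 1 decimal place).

66.2 mm

ET₀ = 0.60 × 13.0 = 7.8000 mm/d
ETc = Kc × ET₀ = 1.09 × 7.8000 = 8.5020 mm/d
Crop demand D = ETc × 7 d = 8.5020 × 7 = 59.514 mm
Pe = 0.83 × 2.3 = 1.909 mm
D − Pe = 59.514 − 1.909 = 57.605 mm
Gross irrigation = 57.605 / 0.87 = 66.213 mm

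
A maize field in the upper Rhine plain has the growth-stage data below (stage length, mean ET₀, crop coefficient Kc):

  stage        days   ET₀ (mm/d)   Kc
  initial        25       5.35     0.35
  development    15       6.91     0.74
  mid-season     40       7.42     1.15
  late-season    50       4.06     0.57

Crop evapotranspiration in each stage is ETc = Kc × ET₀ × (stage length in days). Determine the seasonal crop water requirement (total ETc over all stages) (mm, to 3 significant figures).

581 mm

initial: 0.35 × 5.35 × 25 = 46.81 mm
development: 0.74 × 6.91 × 15 = 76.70 mm
mid-season: 1.15 × 7.42 × 40 = 341.32 mm
late-season: 0.57 × 4.06 × 50 = 115.71 mm
Seasonal total = 580.54 mm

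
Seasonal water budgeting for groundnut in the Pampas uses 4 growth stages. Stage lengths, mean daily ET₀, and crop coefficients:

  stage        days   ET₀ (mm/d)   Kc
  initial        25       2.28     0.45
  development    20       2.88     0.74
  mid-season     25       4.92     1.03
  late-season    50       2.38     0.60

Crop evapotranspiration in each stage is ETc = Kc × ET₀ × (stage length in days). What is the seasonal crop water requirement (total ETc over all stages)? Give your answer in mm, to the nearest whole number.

266 mm

initial: 0.45 × 2.28 × 25 = 25.65 mm
development: 0.74 × 2.88 × 20 = 42.62 mm
mid-season: 1.03 × 4.92 × 25 = 126.69 mm
late-season: 0.60 × 2.38 × 50 = 71.40 mm
Seasonal total = 266.36 mm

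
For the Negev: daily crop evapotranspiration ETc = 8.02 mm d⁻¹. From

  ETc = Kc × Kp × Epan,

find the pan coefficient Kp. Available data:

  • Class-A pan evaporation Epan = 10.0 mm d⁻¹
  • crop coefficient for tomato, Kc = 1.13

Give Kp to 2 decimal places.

ETc = Kc × Kp × Epan  ⇒  Kp = ETc / (Kc × Epan)
Kp = 8.02 / (1.13 × 10.0) = 8.02 / 11.300 = 0.7097

0.71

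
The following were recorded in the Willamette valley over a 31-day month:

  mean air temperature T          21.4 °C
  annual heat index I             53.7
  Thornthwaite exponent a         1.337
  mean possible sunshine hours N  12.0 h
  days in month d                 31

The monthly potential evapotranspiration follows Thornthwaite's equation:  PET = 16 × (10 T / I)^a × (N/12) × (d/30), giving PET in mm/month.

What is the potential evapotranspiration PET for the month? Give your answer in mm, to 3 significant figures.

105 mm

10T/I = 10 × 21.4 / 53.7 = 3.9851
(10T/I)^a = 3.9851^1.337 = 6.3502
Uncorrected PET = 16 × 6.3502 = 101.603 mm
Correction = (N/12)(d/30) = (12.0/12)(31/30) = 1.0333
PET = 101.603 × 1.0333 = 104.986 mm/month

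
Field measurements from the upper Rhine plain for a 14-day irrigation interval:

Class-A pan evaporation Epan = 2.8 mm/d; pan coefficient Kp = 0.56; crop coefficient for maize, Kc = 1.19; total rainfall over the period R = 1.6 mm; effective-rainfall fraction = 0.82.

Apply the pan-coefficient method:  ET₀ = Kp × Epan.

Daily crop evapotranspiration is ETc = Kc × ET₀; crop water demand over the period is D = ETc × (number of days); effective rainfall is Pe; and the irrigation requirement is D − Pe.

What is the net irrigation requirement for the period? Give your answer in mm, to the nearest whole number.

ET₀ = 0.56 × 2.8 = 1.5680 mm/d
ETc = Kc × ET₀ = 1.19 × 1.5680 = 1.8659 mm/d
Crop demand D = ETc × 14 d = 1.8659 × 14 = 26.123 mm
Pe = 0.82 × 1.6 = 1.312 mm
D − Pe = 26.123 − 1.312 = 24.811 mm

25 mm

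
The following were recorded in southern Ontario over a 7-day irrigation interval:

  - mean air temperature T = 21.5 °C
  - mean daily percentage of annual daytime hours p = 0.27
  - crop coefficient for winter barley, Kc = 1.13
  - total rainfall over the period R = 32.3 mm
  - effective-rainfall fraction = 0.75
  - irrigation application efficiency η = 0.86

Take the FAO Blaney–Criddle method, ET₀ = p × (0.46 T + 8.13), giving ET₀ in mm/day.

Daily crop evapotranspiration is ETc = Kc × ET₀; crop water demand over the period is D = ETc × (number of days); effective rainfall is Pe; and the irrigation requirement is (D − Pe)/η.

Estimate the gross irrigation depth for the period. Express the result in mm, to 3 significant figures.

ET₀ = 0.27 × (0.46 × 21.5 + 8.13) = 0.27 × 18.020 = 4.8654 mm/d
ETc = Kc × ET₀ = 1.13 × 4.8654 = 5.4979 mm/d
Crop demand D = ETc × 7 d = 5.4979 × 7 = 38.485 mm
Pe = 0.75 × 32.3 = 24.225 mm
D − Pe = 38.485 − 24.225 = 14.260 mm
Gross irrigation = 14.260 / 0.86 = 16.581 mm

16.6 mm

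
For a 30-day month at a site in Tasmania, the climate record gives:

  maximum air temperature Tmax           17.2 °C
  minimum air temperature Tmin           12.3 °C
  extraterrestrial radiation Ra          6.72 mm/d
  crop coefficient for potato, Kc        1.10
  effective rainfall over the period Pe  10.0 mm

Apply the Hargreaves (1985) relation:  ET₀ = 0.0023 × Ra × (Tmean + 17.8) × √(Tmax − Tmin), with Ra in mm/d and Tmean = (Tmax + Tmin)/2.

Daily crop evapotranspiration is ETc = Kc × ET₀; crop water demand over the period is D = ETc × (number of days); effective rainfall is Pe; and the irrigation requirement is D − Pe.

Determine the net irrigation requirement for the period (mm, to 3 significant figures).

Tmean = (17.2 + 12.3)/2 = 14.75 °C
ET₀ = 0.0023 × 6.72 × (14.75 + 17.8) × √4.9 = 0.0023 × 6.72 × 32.55 × 2.2136 = 1.1136 mm/d
ETc = Kc × ET₀ = 1.10 × 1.1136 = 1.2250 mm/d
Crop demand D = ETc × 30 d = 1.2250 × 30 = 36.750 mm
D − Pe = 36.750 − 10.0 = 26.750 mm

26.8 mm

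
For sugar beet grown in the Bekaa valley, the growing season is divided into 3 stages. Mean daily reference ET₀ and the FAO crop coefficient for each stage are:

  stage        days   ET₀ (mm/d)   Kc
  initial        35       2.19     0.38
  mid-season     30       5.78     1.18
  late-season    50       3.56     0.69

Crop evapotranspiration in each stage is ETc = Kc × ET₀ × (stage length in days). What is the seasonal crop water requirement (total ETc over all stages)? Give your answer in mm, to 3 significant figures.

initial: 0.38 × 2.19 × 35 = 29.13 mm
mid-season: 1.18 × 5.78 × 30 = 204.61 mm
late-season: 0.69 × 3.56 × 50 = 122.82 mm
Seasonal total = 356.56 mm

357 mm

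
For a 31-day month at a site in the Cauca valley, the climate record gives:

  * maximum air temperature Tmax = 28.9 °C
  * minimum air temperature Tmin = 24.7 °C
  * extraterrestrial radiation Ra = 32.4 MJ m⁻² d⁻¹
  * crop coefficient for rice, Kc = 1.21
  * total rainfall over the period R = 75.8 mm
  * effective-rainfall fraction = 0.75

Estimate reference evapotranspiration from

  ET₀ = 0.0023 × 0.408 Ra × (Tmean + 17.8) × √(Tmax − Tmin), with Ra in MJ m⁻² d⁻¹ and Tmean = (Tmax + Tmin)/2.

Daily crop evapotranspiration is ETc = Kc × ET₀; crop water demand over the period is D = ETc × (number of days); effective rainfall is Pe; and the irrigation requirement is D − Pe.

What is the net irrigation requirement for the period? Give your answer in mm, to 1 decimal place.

47.4 mm

Tmean = (28.9 + 24.7)/2 = 26.80 °C
0.408 Ra = 0.408 × 32.4 = 13.2192 mm/d equivalent
ET₀ = 0.0023 × 13.2192 × (26.80 + 17.8) × √4.2 = 0.0023 × 13.2192 × 44.60 × 2.0494 = 2.7790 mm/d
ETc = Kc × ET₀ = 1.21 × 2.7790 = 3.3626 mm/d
Crop demand D = ETc × 31 d = 3.3626 × 31 = 104.241 mm
Pe = 0.75 × 75.8 = 56.850 mm
D − Pe = 104.241 − 56.850 = 47.391 mm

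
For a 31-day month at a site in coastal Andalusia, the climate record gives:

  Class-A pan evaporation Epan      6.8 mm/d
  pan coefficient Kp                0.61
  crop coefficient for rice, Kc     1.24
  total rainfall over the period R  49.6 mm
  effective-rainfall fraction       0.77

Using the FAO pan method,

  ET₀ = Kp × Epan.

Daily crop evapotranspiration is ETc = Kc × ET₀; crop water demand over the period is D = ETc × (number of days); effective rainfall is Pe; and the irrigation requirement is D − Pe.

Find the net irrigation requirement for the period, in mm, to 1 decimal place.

ET₀ = 0.61 × 6.8 = 4.1480 mm/d
ETc = Kc × ET₀ = 1.24 × 4.1480 = 5.1435 mm/d
Crop demand D = ETc × 31 d = 5.1435 × 31 = 159.449 mm
Pe = 0.77 × 49.6 = 38.192 mm
D − Pe = 159.449 − 38.192 = 121.257 mm

121.3 mm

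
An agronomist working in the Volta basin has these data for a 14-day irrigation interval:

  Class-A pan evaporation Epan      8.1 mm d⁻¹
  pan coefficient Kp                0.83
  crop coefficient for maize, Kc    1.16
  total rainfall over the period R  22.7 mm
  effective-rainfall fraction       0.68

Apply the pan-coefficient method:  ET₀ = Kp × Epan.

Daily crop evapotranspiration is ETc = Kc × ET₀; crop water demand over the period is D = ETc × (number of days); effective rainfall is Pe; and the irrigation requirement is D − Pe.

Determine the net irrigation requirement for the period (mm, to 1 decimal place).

ET₀ = 0.83 × 8.1 = 6.7230 mm/d
ETc = Kc × ET₀ = 1.16 × 6.7230 = 7.7987 mm/d
Crop demand D = ETc × 14 d = 7.7987 × 14 = 109.182 mm
Pe = 0.68 × 22.7 = 15.436 mm
D − Pe = 109.182 − 15.436 = 93.746 mm

93.7 mm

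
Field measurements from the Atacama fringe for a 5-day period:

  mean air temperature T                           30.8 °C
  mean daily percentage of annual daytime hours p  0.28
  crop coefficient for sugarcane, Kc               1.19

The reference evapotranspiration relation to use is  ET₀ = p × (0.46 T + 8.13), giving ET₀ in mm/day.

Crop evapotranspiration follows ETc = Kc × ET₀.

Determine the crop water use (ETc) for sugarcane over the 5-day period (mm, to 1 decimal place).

ET₀ = 0.28 × (0.46 × 30.8 + 8.13) = 0.28 × 22.298 = 6.2434 mm/d
ETc = Kc × ET₀ = 1.19 × 6.2434 = 7.4296 mm/d
Over 5 days: 7.4296 × 5 = 37.148 mm

37.1 mm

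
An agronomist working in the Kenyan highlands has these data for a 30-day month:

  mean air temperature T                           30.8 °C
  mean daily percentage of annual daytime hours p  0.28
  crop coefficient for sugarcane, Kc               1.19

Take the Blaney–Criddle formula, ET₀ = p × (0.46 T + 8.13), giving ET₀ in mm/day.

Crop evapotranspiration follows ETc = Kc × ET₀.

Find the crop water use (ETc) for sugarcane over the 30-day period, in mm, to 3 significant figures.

ET₀ = 0.28 × (0.46 × 30.8 + 8.13) = 0.28 × 22.298 = 6.2434 mm/d
ETc = Kc × ET₀ = 1.19 × 6.2434 = 7.4296 mm/d
Over 30 days: 7.4296 × 30 = 222.888 mm

223 mm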